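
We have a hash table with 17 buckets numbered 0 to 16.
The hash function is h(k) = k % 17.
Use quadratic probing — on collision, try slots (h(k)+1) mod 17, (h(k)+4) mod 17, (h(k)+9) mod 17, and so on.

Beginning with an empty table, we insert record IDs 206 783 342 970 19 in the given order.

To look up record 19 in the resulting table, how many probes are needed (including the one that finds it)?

206 hashes to 2; slot 2 is free → place at 2.
783 hashes to 1; slot 1 is free → place at 1.
342 hashes to 2; 2 taken → place at 3.
970 hashes to 1; 1,2 taken → place at 5.
19 hashes to 2; 2,3 taken → place at 6.
Table: [—, 783, 206, 342, —, 970, 19, —, —, —, —, —, —, —, —, —, —]
Lookup 19: h=2, probe 2,3,6 → found at 6.

3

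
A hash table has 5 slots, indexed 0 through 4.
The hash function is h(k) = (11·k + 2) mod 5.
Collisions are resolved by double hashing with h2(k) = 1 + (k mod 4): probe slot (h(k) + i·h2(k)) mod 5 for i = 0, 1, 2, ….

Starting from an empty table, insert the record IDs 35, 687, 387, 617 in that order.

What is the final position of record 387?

3

Insert 35: h=2, slot 2 empty → index 2.
Insert 687: h=4, slot 4 empty → index 4.
Insert 387: h=4, h2=4, slot 4 occupied → index 3.
Insert 617: h=4, h2=2, slot 4 occupied → index 1.
Table: [_, 617, 35, 387, 687]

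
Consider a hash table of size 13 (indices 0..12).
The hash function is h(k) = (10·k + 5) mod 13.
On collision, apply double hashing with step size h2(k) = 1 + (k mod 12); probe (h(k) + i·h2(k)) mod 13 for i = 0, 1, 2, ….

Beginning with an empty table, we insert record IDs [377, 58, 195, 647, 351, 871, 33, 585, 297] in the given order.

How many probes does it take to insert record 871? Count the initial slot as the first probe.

3

Insert 377: h=5, slot 5 empty -> index 5.
Insert 58: h=0, slot 0 empty -> index 0.
Insert 195: h=5, h2=4, slot 5 occupied -> index 9.
Insert 647: h=1, slot 1 empty -> index 1.
Insert 351: h=5, h2=4, slots 5,9,0 occupied -> index 4.
Insert 871: h=5, h2=8, slots 5,0 occupied -> index 8.
Insert 33: h=10, slot 10 empty -> index 10.
Insert 585: h=5, h2=10, slot 5 occupied -> index 2.
Insert 297: h=11, slot 11 empty -> index 11.
Table: [58, 647, 585, —, 351, 377, —, —, 871, 195, 33, 297, —]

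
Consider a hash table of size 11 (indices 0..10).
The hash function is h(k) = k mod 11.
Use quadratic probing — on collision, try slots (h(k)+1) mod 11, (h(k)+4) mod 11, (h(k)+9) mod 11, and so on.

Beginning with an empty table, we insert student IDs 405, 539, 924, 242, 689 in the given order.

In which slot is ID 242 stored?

Insert 405: h=9, slot 9 empty => index 9.
Insert 539: h=0, slot 0 empty => index 0.
Insert 924: h=0, slot 0 occupied => index 1.
Insert 242: h=0, slots 0,1 occupied => index 4.
Insert 689: h=7, slot 7 empty => index 7.
Table: [539, 924, ∅, ∅, 242, ∅, ∅, 689, ∅, 405, ∅]

4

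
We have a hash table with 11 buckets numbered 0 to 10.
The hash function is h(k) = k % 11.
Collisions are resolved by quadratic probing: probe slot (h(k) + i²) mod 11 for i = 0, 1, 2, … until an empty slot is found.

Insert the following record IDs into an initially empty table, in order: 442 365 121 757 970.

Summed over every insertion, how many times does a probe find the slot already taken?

Insert 442: h=2, slot 2 empty -> index 2.
Insert 365: h=2, slot 2 occupied -> index 3.
Insert 121: h=0, slot 0 empty -> index 0.
Insert 757: h=9, slot 9 empty -> index 9.
Insert 970: h=2, slots 2,3 occupied -> index 6.
Table: [121, ∅, 442, 365, ∅, ∅, 970, ∅, ∅, 757, ∅]

3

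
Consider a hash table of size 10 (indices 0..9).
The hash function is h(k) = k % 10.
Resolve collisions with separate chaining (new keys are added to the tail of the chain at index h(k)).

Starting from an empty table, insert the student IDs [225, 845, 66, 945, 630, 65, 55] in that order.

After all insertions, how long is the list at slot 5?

225 → bucket 5
845 → bucket 5 (collision)
66 → bucket 6
945 → bucket 5 (collision)
630 → bucket 0
65 → bucket 5 (collision)
55 → bucket 5 (collision)
Final buckets:
0: 630
1: _
2: _
3: _
4: _
5: 225 -> 845 -> 945 -> 65 -> 55
6: 66
7: _
8: _
9: _

5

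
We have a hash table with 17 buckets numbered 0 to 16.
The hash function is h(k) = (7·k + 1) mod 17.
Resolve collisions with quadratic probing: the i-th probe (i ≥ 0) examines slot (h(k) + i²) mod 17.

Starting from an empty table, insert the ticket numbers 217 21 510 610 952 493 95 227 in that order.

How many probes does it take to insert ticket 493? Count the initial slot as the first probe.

217 hashes to 7; slot 7 is free => place at 7.
21 hashes to 12; slot 12 is free => place at 12.
510 hashes to 1; slot 1 is free => place at 1.
610 hashes to 4; slot 4 is free => place at 4.
952 hashes to 1; 1 taken => place at 2.
493 hashes to 1; 1,2 taken => place at 5.
95 hashes to 3; slot 3 is free => place at 3.
227 hashes to 9; slot 9 is free => place at 9.
Table: [—, 510, 952, 95, 610, 493, —, 217, —, 227, —, —, 21, —, —, —, —]

3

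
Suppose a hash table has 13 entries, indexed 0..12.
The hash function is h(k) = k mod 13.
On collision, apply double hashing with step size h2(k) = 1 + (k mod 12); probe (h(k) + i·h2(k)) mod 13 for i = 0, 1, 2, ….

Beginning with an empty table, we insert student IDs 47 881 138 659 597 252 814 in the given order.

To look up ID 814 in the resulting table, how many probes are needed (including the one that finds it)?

2

47: h=8 -> slot 8
881: h=10 -> slot 10
138: h=8, h2=7, probe 8,2 -> slot 2
659: h=9 -> slot 9
597: h=12 -> slot 12
252: h=5 -> slot 5
814: h=8, h2=11, probe 8,6 -> slot 6
Table: [_, _, 138, _, _, 252, 814, _, 47, 659, 881, _, 597]
Lookup 814: h=8, h2=11, probe 8,6 → found at 6.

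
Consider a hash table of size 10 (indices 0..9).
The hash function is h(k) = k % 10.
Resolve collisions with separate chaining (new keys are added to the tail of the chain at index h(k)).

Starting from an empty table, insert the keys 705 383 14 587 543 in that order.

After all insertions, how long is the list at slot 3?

705 -> bucket 5
383 -> bucket 3
14 -> bucket 4
587 -> bucket 7
543 -> bucket 3 (collision)
Final buckets:
0: _
1: _
2: _
3: 383 -> 543
4: 14
5: 705
6: _
7: 587
8: _
9: _

2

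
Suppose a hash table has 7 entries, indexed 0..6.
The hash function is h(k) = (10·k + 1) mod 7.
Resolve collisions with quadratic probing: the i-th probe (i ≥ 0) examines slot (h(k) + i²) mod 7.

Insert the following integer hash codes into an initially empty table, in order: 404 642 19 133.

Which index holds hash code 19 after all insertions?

6

Insert 404: h=2, slot 2 empty → index 2.
Insert 642: h=2, slot 2 occupied → index 3.
Insert 19: h=2, slots 2,3 occupied → index 6.
Insert 133: h=1, slot 1 empty → index 1.
Table: [—, 133, 404, 642, —, —, 19]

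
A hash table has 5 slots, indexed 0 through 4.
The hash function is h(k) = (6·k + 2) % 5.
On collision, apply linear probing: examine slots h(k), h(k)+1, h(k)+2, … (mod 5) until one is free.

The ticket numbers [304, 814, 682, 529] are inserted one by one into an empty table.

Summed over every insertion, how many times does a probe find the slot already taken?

304 hashes to 1; slot 1 is free => place at 1.
814 hashes to 1; 1 taken => place at 2.
682 hashes to 4; slot 4 is free => place at 4.
529 hashes to 1; 1,2 taken => place at 3.
Table: [—, 304, 814, 529, 682]

3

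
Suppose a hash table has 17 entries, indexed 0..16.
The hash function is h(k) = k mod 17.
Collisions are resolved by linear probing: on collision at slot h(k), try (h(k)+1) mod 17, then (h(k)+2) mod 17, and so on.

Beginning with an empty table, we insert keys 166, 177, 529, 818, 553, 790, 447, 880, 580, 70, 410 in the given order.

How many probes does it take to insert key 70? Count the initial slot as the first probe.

Insert 166: h=13, slot 13 empty → index 13.
Insert 177: h=7, slot 7 empty → index 7.
Insert 529: h=2, slot 2 empty → index 2.
Insert 818: h=2, slot 2 occupied → index 3.
Insert 553: h=9, slot 9 empty → index 9.
Insert 790: h=8, slot 8 empty → index 8.
Insert 447: h=5, slot 5 empty → index 5.
Insert 880: h=13, slot 13 occupied → index 14.
Insert 580: h=2, slots 2,3 occupied → index 4.
Insert 70: h=2, slots 2,3,4,5 occupied → index 6.
Insert 410: h=2, slots 2,3,4,5,6,7,8,9 occupied → index 10.
Table: [—, —, 529, 818, 580, 447, 70, 177, 790, 553, 410, —, —, 166, 880, —, —]

5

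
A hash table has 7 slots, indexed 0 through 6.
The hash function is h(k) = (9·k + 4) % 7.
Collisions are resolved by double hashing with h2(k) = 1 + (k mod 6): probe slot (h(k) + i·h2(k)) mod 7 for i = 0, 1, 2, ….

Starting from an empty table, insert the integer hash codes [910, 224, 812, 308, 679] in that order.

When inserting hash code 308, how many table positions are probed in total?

910 hashes to 4; slot 4 is free -> place at 4.
224 hashes to 4, h2=3; 4 taken -> place at 0.
812 hashes to 4, h2=3; 4,0 taken -> place at 3.
308 hashes to 4, h2=3; 4,0,3 taken -> place at 6.
679 hashes to 4, h2=2; 4,6 taken -> place at 1.
Table: [224, 679, _, 812, 910, _, 308]

4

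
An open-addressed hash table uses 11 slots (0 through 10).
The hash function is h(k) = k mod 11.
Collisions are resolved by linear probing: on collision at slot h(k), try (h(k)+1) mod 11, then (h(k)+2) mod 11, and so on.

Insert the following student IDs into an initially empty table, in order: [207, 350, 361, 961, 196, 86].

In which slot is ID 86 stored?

2

Insert 207: h=9, slot 9 empty → index 9.
Insert 350: h=9, slot 9 occupied → index 10.
Insert 361: h=9, slots 9,10 occupied → index 0.
Insert 961: h=4, slot 4 empty → index 4.
Insert 196: h=9, slots 9,10,0 occupied → index 1.
Insert 86: h=9, slots 9,10,0,1 occupied → index 2.
Table: [361, 196, 86, —, 961, —, —, —, —, 207, 350]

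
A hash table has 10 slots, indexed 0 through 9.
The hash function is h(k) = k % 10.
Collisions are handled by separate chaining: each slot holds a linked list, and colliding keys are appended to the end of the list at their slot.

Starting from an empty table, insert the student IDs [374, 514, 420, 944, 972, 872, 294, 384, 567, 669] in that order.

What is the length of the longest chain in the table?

Insert 374: h=4, bucket 4 empty -> new chain.
Insert 514: h=4, bucket 4 nonempty -> append to chain.
Insert 420: h=0, bucket 0 empty -> new chain.
Insert 944: h=4, bucket 4 nonempty -> append to chain.
Insert 972: h=2, bucket 2 empty -> new chain.
Insert 872: h=2, bucket 2 nonempty -> append to chain.
Insert 294: h=4, bucket 4 nonempty -> append to chain.
Insert 384: h=4, bucket 4 nonempty -> append to chain.
Insert 567: h=7, bucket 7 empty -> new chain.
Insert 669: h=9, bucket 9 empty -> new chain.
Final buckets:
0: 420
1: .
2: 972 -> 872
3: .
4: 374 -> 514 -> 944 -> 294 -> 384
5: .
6: .
7: 567
8: .
9: 669

5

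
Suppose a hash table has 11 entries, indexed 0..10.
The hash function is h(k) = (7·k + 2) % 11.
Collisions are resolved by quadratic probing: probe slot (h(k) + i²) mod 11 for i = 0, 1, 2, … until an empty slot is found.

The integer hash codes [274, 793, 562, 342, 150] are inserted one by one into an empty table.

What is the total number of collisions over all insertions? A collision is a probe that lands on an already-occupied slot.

3

274: h=6 -> slot 6
793: h=9 -> slot 9
562: h=9, probe 9,10 -> slot 10
342: h=9, probe 9,10,2 -> slot 2
150: h=7 -> slot 7
Table: [_, _, 342, _, _, _, 274, 150, _, 793, 562]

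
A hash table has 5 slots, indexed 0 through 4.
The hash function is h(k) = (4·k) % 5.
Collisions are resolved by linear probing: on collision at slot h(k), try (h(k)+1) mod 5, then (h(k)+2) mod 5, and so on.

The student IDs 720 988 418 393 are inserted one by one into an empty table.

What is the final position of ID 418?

3

720 hashes to 0; slot 0 is free → place at 0.
988 hashes to 2; slot 2 is free → place at 2.
418 hashes to 2; 2 taken → place at 3.
393 hashes to 2; 2,3 taken → place at 4.
Table: [720, ., 988, 418, 393]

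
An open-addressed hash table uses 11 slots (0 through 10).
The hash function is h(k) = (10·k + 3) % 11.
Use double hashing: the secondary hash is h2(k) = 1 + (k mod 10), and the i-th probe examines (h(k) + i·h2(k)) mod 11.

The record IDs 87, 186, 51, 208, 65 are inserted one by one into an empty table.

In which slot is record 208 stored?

2

87 hashes to 4; slot 4 is free => place at 4.
186 hashes to 4, h2=7; 4 taken => place at 0.
51 hashes to 7; slot 7 is free => place at 7.
208 hashes to 4, h2=9; 4 taken => place at 2.
65 hashes to 4, h2=6; 4 taken => place at 10.
Table: [186, _, 208, _, 87, _, _, 51, _, _, 65]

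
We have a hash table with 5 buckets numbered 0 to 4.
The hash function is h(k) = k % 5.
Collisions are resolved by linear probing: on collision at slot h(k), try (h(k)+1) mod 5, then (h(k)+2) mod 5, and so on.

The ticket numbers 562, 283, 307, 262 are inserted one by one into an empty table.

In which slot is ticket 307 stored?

562 hashes to 2; slot 2 is free => place at 2.
283 hashes to 3; slot 3 is free => place at 3.
307 hashes to 2; 2,3 taken => place at 4.
262 hashes to 2; 2,3,4 taken => place at 0.
Table: [262, —, 562, 283, 307]

4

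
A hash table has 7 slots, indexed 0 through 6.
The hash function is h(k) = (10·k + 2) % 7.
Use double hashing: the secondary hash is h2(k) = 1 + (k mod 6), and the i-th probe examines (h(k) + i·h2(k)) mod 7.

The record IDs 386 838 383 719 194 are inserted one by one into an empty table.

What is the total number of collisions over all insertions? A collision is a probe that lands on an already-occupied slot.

386 hashes to 5; slot 5 is free → place at 5.
838 hashes to 3; slot 3 is free → place at 3.
383 hashes to 3, h2=6; 3 taken → place at 2.
719 hashes to 3, h2=6; 3,2 taken → place at 1.
194 hashes to 3, h2=3; 3 taken → place at 6.
Table: [., 719, 383, 838, ., 386, 194]

4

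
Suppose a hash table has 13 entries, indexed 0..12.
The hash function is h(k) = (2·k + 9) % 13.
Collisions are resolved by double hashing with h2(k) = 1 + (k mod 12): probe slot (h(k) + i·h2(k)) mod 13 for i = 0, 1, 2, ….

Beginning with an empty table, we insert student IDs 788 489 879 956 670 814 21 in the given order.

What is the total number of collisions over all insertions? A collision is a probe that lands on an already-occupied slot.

788: h=12 => slot 12
489: h=12, h2=10, probe 12,9 => slot 9
879: h=12, h2=4, probe 12,3 => slot 3
956: h=10 => slot 10
670: h=10, h2=11, probe 10,8 => slot 8
814: h=12, h2=11, probe 12,10,8,6 => slot 6
21: h=12, h2=10, probe 12,9,6,3,0 => slot 0
Table: [21, -, -, 879, -, -, 814, -, 670, 489, 956, -, 788]

10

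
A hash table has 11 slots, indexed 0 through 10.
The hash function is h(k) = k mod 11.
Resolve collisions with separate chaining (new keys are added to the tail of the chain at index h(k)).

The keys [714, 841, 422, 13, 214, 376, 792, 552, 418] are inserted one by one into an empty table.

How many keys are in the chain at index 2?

714 -> bucket 10
841 -> bucket 5
422 -> bucket 4
13 -> bucket 2
214 -> bucket 5 (collision)
376 -> bucket 2 (collision)
792 -> bucket 0
552 -> bucket 2 (collision)
418 -> bucket 0 (collision)
Final buckets:
0: 792 -> 418
1: _
2: 13 -> 376 -> 552
3: _
4: 422
5: 841 -> 214
6: _
7: _
8: _
9: _
10: 714

3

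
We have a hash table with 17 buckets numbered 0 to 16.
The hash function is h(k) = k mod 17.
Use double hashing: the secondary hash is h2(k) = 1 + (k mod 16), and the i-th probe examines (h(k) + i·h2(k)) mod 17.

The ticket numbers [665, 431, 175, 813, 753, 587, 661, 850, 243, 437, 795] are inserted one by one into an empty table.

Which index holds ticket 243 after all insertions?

Insert 665: h=2, slot 2 empty => index 2.
Insert 431: h=6, slot 6 empty => index 6.
Insert 175: h=5, slot 5 empty => index 5.
Insert 813: h=14, slot 14 empty => index 14.
Insert 753: h=5, h2=2, slot 5 occupied => index 7.
Insert 587: h=9, slot 9 empty => index 9.
Insert 661: h=15, slot 15 empty => index 15.
Insert 850: h=0, slot 0 empty => index 0.
Insert 243: h=5, h2=4, slots 5,9 occupied => index 13.
Insert 437: h=12, slot 12 empty => index 12.
Insert 795: h=13, h2=12, slot 13 occupied => index 8.
Table: [850, -, 665, -, -, 175, 431, 753, 795, 587, -, -, 437, 243, 813, 661, -]

13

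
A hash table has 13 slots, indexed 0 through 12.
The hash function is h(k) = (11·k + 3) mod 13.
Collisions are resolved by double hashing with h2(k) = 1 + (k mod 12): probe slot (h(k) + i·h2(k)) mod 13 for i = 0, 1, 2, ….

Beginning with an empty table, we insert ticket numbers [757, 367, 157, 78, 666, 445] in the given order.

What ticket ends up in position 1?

757 hashes to 10; slot 10 is free → place at 10.
367 hashes to 10, h2=8; 10 taken → place at 5.
157 hashes to 1; slot 1 is free → place at 1.
78 hashes to 3; slot 3 is free → place at 3.
666 hashes to 10, h2=7; 10 taken → place at 4.
445 hashes to 10, h2=2; 10 taken → place at 12.
Table: [-, 157, -, 78, 666, 367, -, -, -, -, 757, -, 445]

157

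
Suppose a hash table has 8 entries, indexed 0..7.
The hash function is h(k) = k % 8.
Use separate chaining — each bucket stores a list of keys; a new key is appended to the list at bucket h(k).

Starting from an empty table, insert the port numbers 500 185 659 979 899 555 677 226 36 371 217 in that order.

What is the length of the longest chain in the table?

500 → bucket 4
185 → bucket 1
659 → bucket 3
979 → bucket 3 (collision)
899 → bucket 3 (collision)
555 → bucket 3 (collision)
677 → bucket 5
226 → bucket 2
36 → bucket 4 (collision)
371 → bucket 3 (collision)
217 → bucket 1 (collision)
Final buckets:
0: _
1: 185 -> 217
2: 226
3: 659 -> 979 -> 899 -> 555 -> 371
4: 500 -> 36
5: 677
6: _
7: _

5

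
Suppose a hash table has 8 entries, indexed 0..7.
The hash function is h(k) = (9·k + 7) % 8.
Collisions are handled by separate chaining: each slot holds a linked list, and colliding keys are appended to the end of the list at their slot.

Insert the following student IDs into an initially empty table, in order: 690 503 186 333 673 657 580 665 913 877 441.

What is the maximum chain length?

5

Insert 690: h=1, bucket 1 empty → new chain.
Insert 503: h=6, bucket 6 empty → new chain.
Insert 186: h=1, bucket 1 nonempty → append to chain.
Insert 333: h=4, bucket 4 empty → new chain.
Insert 673: h=0, bucket 0 empty → new chain.
Insert 657: h=0, bucket 0 nonempty → append to chain.
Insert 580: h=3, bucket 3 empty → new chain.
Insert 665: h=0, bucket 0 nonempty → append to chain.
Insert 913: h=0, bucket 0 nonempty → append to chain.
Insert 877: h=4, bucket 4 nonempty → append to chain.
Insert 441: h=0, bucket 0 nonempty → append to chain.
Final buckets:
0: 673 -> 657 -> 665 -> 913 -> 441
1: 690 -> 186
2: _
3: 580
4: 333 -> 877
5: _
6: 503
7: _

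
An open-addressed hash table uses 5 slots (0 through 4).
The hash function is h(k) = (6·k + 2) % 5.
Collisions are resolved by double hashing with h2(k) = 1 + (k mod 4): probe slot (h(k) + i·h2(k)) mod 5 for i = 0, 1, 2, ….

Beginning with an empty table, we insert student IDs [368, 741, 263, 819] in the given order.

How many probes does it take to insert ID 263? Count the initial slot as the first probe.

2

368: h=0 => slot 0
741: h=3 => slot 3
263: h=0, h2=4, probe 0,4 => slot 4
819: h=1 => slot 1
Table: [368, 819, ., 741, 263]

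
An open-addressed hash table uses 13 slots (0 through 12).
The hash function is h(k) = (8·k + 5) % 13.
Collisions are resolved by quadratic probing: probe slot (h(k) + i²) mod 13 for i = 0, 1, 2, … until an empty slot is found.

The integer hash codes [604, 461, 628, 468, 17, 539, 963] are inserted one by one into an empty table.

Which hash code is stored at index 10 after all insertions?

539

604 hashes to 1; slot 1 is free => place at 1.
461 hashes to 1; 1 taken => place at 2.
628 hashes to 11; slot 11 is free => place at 11.
468 hashes to 5; slot 5 is free => place at 5.
17 hashes to 11; 11 taken => place at 12.
539 hashes to 1; 1,2,5 taken => place at 10.
963 hashes to 0; slot 0 is free => place at 0.
Table: [963, 604, 461, -, -, 468, -, -, -, -, 539, 628, 17]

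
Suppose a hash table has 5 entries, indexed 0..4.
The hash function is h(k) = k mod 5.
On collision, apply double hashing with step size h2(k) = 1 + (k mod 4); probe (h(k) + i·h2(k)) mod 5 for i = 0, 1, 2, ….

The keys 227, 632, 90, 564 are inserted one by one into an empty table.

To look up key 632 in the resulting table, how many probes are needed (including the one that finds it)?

2

Insert 227: h=2, slot 2 empty → index 2.
Insert 632: h=2, h2=1, slot 2 occupied → index 3.
Insert 90: h=0, slot 0 empty → index 0.
Insert 564: h=4, slot 4 empty → index 4.
Table: [90, _, 227, 632, 564]
Lookup 632: h=2, h2=1, probe 2,3 → found at 3.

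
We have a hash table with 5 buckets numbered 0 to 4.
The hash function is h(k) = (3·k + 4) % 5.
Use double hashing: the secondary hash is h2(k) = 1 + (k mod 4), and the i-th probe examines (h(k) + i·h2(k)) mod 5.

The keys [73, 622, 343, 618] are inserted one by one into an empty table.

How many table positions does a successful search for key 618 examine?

73 hashes to 3; slot 3 is free -> place at 3.
622 hashes to 0; slot 0 is free -> place at 0.
343 hashes to 3, h2=4; 3 taken -> place at 2.
618 hashes to 3, h2=3; 3 taken -> place at 1.
Table: [622, 618, 343, 73, ∅]
Lookup 618: h=3, h2=3, probe 3,1 → found at 1.

2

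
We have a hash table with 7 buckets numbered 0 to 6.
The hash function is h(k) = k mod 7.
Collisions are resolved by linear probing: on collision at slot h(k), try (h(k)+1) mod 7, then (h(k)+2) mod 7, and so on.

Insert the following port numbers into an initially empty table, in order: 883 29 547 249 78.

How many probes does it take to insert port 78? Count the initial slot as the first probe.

5

Insert 883: h=1, slot 1 empty -> index 1.
Insert 29: h=1, slot 1 occupied -> index 2.
Insert 547: h=1, slots 1,2 occupied -> index 3.
Insert 249: h=4, slot 4 empty -> index 4.
Insert 78: h=1, slots 1,2,3,4 occupied -> index 5.
Table: [∅, 883, 29, 547, 249, 78, ∅]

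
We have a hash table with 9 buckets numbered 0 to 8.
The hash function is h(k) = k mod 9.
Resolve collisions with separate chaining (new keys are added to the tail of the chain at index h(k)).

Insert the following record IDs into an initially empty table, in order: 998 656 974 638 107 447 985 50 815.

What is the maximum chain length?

Insert 998: h=8, bucket 8 empty → new chain.
Insert 656: h=8, bucket 8 nonempty → append to chain.
Insert 974: h=2, bucket 2 empty → new chain.
Insert 638: h=8, bucket 8 nonempty → append to chain.
Insert 107: h=8, bucket 8 nonempty → append to chain.
Insert 447: h=6, bucket 6 empty → new chain.
Insert 985: h=4, bucket 4 empty → new chain.
Insert 50: h=5, bucket 5 empty → new chain.
Insert 815: h=5, bucket 5 nonempty → append to chain.
Final buckets:
0: —
1: —
2: 974
3: —
4: 985
5: 50 -> 815
6: 447
7: —
8: 998 -> 656 -> 638 -> 107

4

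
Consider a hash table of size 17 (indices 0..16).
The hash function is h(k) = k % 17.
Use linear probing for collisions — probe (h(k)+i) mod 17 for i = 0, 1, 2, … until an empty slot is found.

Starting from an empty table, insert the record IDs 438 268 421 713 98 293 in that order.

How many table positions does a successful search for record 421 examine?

438: h=13 → slot 13
268: h=13, probe 13,14 → slot 14
421: h=13, probe 13,14,15 → slot 15
713: h=16 → slot 16
98: h=13, probe 13,14,15,16,0 → slot 0
293: h=4 → slot 4
Table: [98, _, _, _, 293, _, _, _, _, _, _, _, _, 438, 268, 421, 713]
Lookup 421: h=13, probe 13,14,15 → found at 15.

3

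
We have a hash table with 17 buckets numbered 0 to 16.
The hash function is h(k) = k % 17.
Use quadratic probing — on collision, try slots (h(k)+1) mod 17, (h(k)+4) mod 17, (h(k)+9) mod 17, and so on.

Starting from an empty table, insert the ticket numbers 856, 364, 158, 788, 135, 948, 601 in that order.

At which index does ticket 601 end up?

Insert 856: h=6, slot 6 empty => index 6.
Insert 364: h=7, slot 7 empty => index 7.
Insert 158: h=5, slot 5 empty => index 5.
Insert 788: h=6, slots 6,7 occupied => index 10.
Insert 135: h=16, slot 16 empty => index 16.
Insert 948: h=13, slot 13 empty => index 13.
Insert 601: h=6, slots 6,7,10 occupied => index 15.
Table: [∅, ∅, ∅, ∅, ∅, 158, 856, 364, ∅, ∅, 788, ∅, ∅, 948, ∅, 601, 135]

15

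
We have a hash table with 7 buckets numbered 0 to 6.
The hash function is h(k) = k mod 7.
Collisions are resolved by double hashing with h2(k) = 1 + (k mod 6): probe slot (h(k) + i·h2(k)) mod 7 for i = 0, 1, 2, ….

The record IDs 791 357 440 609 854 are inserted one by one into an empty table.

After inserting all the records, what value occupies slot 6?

440

Insert 791: h=0, slot 0 empty → index 0.
Insert 357: h=0, h2=4, slot 0 occupied → index 4.
Insert 440: h=6, slot 6 empty → index 6.
Insert 609: h=0, h2=4, slots 0,4 occupied → index 1.
Insert 854: h=0, h2=3, slot 0 occupied → index 3.
Table: [791, 609, ., 854, 357, ., 440]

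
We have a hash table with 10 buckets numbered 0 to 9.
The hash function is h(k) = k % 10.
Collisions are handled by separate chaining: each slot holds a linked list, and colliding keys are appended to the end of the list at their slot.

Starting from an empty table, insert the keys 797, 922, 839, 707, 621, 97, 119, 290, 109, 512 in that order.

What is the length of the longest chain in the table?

3

797 -> bucket 7
922 -> bucket 2
839 -> bucket 9
707 -> bucket 7 (collision)
621 -> bucket 1
97 -> bucket 7 (collision)
119 -> bucket 9 (collision)
290 -> bucket 0
109 -> bucket 9 (collision)
512 -> bucket 2 (collision)
Final buckets:
0: 290
1: 621
2: 922 -> 512
3: —
4: —
5: —
6: —
7: 797 -> 707 -> 97
8: —
9: 839 -> 119 -> 109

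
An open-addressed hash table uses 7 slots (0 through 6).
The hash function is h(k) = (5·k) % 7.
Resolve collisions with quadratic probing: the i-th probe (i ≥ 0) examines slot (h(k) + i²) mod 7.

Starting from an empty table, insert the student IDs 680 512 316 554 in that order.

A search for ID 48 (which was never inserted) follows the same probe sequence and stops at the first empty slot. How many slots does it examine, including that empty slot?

Insert 680: h=5, slot 5 empty -> index 5.
Insert 512: h=5, slot 5 occupied -> index 6.
Insert 316: h=5, slots 5,6 occupied -> index 2.
Insert 554: h=5, slots 5,6,2 occupied -> index 0.
Table: [554, ∅, 316, ∅, ∅, 680, 512]
Lookup 48: h=2, probe 2,3 → slot 3 empty, not found.

2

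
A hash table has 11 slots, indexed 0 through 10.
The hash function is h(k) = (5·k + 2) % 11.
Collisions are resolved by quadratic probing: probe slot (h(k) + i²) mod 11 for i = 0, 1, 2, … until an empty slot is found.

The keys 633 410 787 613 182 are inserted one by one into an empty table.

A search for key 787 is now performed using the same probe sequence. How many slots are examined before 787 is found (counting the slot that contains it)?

633: h=10 → slot 10
410: h=6 → slot 6
787: h=10, probe 10,0 → slot 0
613: h=9 → slot 9
182: h=10, probe 10,0,3 → slot 3
Table: [787, ., ., 182, ., ., 410, ., ., 613, 633]
Lookup 787: h=10, probe 10,0 → found at 0.

2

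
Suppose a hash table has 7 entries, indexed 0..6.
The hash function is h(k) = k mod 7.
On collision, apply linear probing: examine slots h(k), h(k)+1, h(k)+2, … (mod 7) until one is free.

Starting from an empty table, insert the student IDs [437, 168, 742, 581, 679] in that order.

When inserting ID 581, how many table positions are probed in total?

437 hashes to 3; slot 3 is free → place at 3.
168 hashes to 0; slot 0 is free → place at 0.
742 hashes to 0; 0 taken → place at 1.
581 hashes to 0; 0,1 taken → place at 2.
679 hashes to 0; 0,1,2,3 taken → place at 4.
Table: [168, 742, 581, 437, 679, -, -]

3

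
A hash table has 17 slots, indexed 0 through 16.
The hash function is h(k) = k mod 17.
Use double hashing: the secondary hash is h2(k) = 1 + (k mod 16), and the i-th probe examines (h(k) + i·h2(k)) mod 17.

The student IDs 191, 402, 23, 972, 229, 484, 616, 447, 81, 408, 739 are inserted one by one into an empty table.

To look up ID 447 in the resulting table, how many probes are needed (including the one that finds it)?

4

191 hashes to 4; slot 4 is free -> place at 4.
402 hashes to 11; slot 11 is free -> place at 11.
23 hashes to 6; slot 6 is free -> place at 6.
972 hashes to 3; slot 3 is free -> place at 3.
229 hashes to 8; slot 8 is free -> place at 8.
484 hashes to 8, h2=5; 8 taken -> place at 13.
616 hashes to 4, h2=9; 4,13 taken -> place at 5.
447 hashes to 5, h2=16; 5,4,3 taken -> place at 2.
81 hashes to 13, h2=2; 13 taken -> place at 15.
408 hashes to 0; slot 0 is free -> place at 0.
739 hashes to 8, h2=4; 8 taken -> place at 12.
Table: [408, ., 447, 972, 191, 616, 23, ., 229, ., ., 402, 739, 484, ., 81, .]
Lookup 447: h=5, h2=16, probe 5,4,3,2 → found at 2.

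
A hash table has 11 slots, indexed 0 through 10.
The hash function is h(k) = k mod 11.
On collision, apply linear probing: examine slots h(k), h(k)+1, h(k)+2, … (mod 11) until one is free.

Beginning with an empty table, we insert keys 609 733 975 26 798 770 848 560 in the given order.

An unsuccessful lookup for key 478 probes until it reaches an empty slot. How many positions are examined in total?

5

609: h=4 => slot 4
733: h=7 => slot 7
975: h=7, probe 7,8 => slot 8
26: h=4, probe 4,5 => slot 5
798: h=6 => slot 6
770: h=0 => slot 0
848: h=1 => slot 1
560: h=10 => slot 10
Table: [770, 848, -, -, 609, 26, 798, 733, 975, -, 560]
Lookup 478: h=5, probe 5,6,7,8,9 → slot 9 empty, not found.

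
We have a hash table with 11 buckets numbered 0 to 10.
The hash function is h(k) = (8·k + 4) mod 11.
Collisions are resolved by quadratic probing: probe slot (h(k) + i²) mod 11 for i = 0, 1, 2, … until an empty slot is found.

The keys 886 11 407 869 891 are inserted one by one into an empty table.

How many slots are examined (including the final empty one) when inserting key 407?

886: h=8 => slot 8
11: h=4 => slot 4
407: h=4, probe 4,5 => slot 5
869: h=4, probe 4,5,8,2 => slot 2
891: h=4, probe 4,5,8,2,9 => slot 9
Table: [∅, ∅, 869, ∅, 11, 407, ∅, ∅, 886, 891, ∅]

2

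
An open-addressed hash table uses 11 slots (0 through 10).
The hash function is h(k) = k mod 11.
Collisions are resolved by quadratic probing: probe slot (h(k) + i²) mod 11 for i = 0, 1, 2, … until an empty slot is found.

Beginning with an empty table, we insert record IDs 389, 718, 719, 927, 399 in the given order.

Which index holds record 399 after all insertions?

389: h=4 => slot 4
718: h=3 => slot 3
719: h=4, probe 4,5 => slot 5
927: h=3, probe 3,4,7 => slot 7
399: h=3, probe 3,4,7,1 => slot 1
Table: [_, 399, _, 718, 389, 719, _, 927, _, _, _]

1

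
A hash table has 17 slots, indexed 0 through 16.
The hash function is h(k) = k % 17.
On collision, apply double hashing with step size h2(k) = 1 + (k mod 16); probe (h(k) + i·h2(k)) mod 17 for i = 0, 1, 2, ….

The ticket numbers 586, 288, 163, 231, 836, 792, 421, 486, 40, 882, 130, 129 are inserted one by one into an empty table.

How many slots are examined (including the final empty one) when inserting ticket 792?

586 hashes to 8; slot 8 is free => place at 8.
288 hashes to 16; slot 16 is free => place at 16.
163 hashes to 10; slot 10 is free => place at 10.
231 hashes to 10, h2=8; 10 taken => place at 1.
836 hashes to 3; slot 3 is free => place at 3.
792 hashes to 10, h2=9; 10 taken => place at 2.
421 hashes to 13; slot 13 is free => place at 13.
486 hashes to 10, h2=7; 10 taken => place at 0.
40 hashes to 6; slot 6 is free => place at 6.
882 hashes to 15; slot 15 is free => place at 15.
130 hashes to 11; slot 11 is free => place at 11.
129 hashes to 10, h2=2; 10 taken => place at 12.
Table: [486, 231, 792, 836, ∅, ∅, 40, ∅, 586, ∅, 163, 130, 129, 421, ∅, 882, 288]

2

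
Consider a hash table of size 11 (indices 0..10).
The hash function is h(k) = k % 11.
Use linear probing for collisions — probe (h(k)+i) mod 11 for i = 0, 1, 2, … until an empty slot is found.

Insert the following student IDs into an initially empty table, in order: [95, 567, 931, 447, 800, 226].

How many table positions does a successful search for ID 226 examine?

6

95: h=7 → slot 7
567: h=6 → slot 6
931: h=7, probe 7,8 → slot 8
447: h=7, probe 7,8,9 → slot 9
800: h=8, probe 8,9,10 → slot 10
226: h=6, probe 6,7,8,9,10,0 → slot 0
Table: [226, —, —, —, —, —, 567, 95, 931, 447, 800]
Lookup 226: h=6, probe 6,7,8,9,10,0 → found at 0.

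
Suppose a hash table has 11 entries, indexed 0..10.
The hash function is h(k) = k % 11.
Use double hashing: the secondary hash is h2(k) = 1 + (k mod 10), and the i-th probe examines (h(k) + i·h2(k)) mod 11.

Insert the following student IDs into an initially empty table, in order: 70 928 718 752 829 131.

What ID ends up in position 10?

131

70 hashes to 4; slot 4 is free → place at 4.
928 hashes to 4, h2=9; 4 taken → place at 2.
718 hashes to 3; slot 3 is free → place at 3.
752 hashes to 4, h2=3; 4 taken → place at 7.
829 hashes to 4, h2=10; 4,3,2 taken → place at 1.
131 hashes to 10; slot 10 is free → place at 10.
Table: [-, 829, 928, 718, 70, -, -, 752, -, -, 131]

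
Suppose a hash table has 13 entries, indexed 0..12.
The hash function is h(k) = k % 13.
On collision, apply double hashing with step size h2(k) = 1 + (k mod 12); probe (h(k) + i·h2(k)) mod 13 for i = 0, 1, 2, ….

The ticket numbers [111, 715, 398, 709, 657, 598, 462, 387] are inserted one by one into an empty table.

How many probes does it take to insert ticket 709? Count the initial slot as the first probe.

111 hashes to 7; slot 7 is free => place at 7.
715 hashes to 0; slot 0 is free => place at 0.
398 hashes to 8; slot 8 is free => place at 8.
709 hashes to 7, h2=2; 7 taken => place at 9.
657 hashes to 7, h2=10; 7 taken => place at 4.
598 hashes to 0, h2=11; 0 taken => place at 11.
462 hashes to 7, h2=7; 7 taken => place at 1.
387 hashes to 10; slot 10 is free => place at 10.
Table: [715, 462, ., ., 657, ., ., 111, 398, 709, 387, 598, .]

2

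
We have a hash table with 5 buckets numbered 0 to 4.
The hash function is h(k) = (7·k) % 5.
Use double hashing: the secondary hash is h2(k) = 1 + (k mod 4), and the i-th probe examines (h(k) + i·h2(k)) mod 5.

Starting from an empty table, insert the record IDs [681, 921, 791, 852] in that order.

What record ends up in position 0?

852

681 hashes to 2; slot 2 is free => place at 2.
921 hashes to 2, h2=2; 2 taken => place at 4.
791 hashes to 2, h2=4; 2 taken => place at 1.
852 hashes to 4, h2=1; 4 taken => place at 0.
Table: [852, 791, 681, —, 921]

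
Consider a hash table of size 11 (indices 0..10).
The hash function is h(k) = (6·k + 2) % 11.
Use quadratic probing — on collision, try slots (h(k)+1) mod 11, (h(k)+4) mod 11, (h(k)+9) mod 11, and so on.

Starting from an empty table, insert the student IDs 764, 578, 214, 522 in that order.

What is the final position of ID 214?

764: h=10 → slot 10
578: h=5 → slot 5
214: h=10, probe 10,0 → slot 0
522: h=10, probe 10,0,3 → slot 3
Table: [214, —, —, 522, —, 578, —, —, —, —, 764]

0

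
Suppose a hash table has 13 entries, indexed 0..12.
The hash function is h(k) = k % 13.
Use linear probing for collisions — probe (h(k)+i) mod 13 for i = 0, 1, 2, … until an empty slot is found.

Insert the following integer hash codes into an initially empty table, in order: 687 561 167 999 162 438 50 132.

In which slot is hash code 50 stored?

1

687 hashes to 11; slot 11 is free → place at 11.
561 hashes to 2; slot 2 is free → place at 2.
167 hashes to 11; 11 taken → place at 12.
999 hashes to 11; 11,12 taken → place at 0.
162 hashes to 6; slot 6 is free → place at 6.
438 hashes to 9; slot 9 is free → place at 9.
50 hashes to 11; 11,12,0 taken → place at 1.
132 hashes to 2; 2 taken → place at 3.
Table: [999, 50, 561, 132, ∅, ∅, 162, ∅, ∅, 438, ∅, 687, 167]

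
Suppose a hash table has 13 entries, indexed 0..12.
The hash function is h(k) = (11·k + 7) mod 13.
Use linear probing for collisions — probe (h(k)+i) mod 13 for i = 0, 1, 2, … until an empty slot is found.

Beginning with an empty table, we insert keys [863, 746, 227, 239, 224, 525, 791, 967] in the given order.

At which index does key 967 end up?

3

863 hashes to 10; slot 10 is free => place at 10.
746 hashes to 10; 10 taken => place at 11.
227 hashes to 8; slot 8 is free => place at 8.
239 hashes to 10; 10,11 taken => place at 12.
224 hashes to 1; slot 1 is free => place at 1.
525 hashes to 10; 10,11,12 taken => place at 0.
791 hashes to 11; 11,12,0,1 taken => place at 2.
967 hashes to 10; 10,11,12,0,1,2 taken => place at 3.
Table: [525, 224, 791, 967, ., ., ., ., 227, ., 863, 746, 239]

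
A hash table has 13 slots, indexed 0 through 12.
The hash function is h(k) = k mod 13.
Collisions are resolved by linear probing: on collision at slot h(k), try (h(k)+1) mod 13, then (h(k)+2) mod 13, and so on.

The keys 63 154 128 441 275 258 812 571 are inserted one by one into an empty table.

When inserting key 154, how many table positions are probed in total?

Insert 63: h=11, slot 11 empty → index 11.
Insert 154: h=11, slot 11 occupied → index 12.
Insert 128: h=11, slots 11,12 occupied → index 0.
Insert 441: h=12, slots 12,0 occupied → index 1.
Insert 275: h=2, slot 2 empty → index 2.
Insert 258: h=11, slots 11,12,0,1,2 occupied → index 3.
Insert 812: h=6, slot 6 empty → index 6.
Insert 571: h=12, slots 12,0,1,2,3 occupied → index 4.
Table: [128, 441, 275, 258, 571, -, 812, -, -, -, -, 63, 154]

2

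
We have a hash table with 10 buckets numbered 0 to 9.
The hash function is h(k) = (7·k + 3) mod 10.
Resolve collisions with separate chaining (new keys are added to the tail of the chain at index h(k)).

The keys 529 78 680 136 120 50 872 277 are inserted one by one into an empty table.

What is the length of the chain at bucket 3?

3

Insert 529: h=6, bucket 6 empty -> new chain.
Insert 78: h=9, bucket 9 empty -> new chain.
Insert 680: h=3, bucket 3 empty -> new chain.
Insert 136: h=5, bucket 5 empty -> new chain.
Insert 120: h=3, bucket 3 nonempty -> append to chain.
Insert 50: h=3, bucket 3 nonempty -> append to chain.
Insert 872: h=7, bucket 7 empty -> new chain.
Insert 277: h=2, bucket 2 empty -> new chain.
Final buckets:
0: —
1: —
2: 277
3: 680 -> 120 -> 50
4: —
5: 136
6: 529
7: 872
8: —
9: 78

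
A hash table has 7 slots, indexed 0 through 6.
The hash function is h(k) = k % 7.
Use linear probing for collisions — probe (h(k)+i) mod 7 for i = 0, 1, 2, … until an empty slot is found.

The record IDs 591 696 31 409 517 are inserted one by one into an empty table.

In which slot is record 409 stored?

591: h=3 => slot 3
696: h=3, probe 3,4 => slot 4
31: h=3, probe 3,4,5 => slot 5
409: h=3, probe 3,4,5,6 => slot 6
517: h=6, probe 6,0 => slot 0
Table: [517, —, —, 591, 696, 31, 409]

6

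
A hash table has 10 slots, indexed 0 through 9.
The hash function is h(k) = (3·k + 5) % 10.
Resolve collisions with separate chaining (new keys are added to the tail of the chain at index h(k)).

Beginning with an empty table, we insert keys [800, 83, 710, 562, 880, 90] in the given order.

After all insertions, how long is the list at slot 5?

Insert 800: h=5, bucket 5 empty -> new chain.
Insert 83: h=4, bucket 4 empty -> new chain.
Insert 710: h=5, bucket 5 nonempty -> append to chain.
Insert 562: h=1, bucket 1 empty -> new chain.
Insert 880: h=5, bucket 5 nonempty -> append to chain.
Insert 90: h=5, bucket 5 nonempty -> append to chain.
Final buckets:
0: _
1: 562
2: _
3: _
4: 83
5: 800 -> 710 -> 880 -> 90
6: _
7: _
8: _
9: _

4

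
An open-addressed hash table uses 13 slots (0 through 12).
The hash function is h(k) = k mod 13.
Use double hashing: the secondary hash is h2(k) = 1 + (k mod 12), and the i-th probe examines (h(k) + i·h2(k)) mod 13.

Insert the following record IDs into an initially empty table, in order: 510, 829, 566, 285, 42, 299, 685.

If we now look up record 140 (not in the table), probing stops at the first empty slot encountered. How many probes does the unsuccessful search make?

2

Insert 510: h=3, slot 3 empty -> index 3.
Insert 829: h=10, slot 10 empty -> index 10.
Insert 566: h=7, slot 7 empty -> index 7.
Insert 285: h=12, slot 12 empty -> index 12.
Insert 42: h=3, h2=7, slots 3,10 occupied -> index 4.
Insert 299: h=0, slot 0 empty -> index 0.
Insert 685: h=9, slot 9 empty -> index 9.
Table: [299, _, _, 510, 42, _, _, 566, _, 685, 829, _, 285]
Lookup 140: h=10, h2=9, probe 10,6 → slot 6 empty, not found.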